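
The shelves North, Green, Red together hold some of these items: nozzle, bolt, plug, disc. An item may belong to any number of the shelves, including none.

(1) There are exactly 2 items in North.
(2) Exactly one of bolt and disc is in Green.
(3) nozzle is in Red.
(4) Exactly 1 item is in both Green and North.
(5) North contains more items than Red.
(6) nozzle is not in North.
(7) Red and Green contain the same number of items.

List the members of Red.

Red = {nozzle}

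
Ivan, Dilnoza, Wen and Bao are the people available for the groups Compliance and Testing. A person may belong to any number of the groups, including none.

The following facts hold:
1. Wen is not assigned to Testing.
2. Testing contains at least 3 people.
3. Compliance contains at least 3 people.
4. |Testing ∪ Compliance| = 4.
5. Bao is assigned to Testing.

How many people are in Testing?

From (1): Wen ∉ Testing.
From (5): Bao ∈ Testing.
(2): only 3 candidates remain for Testing, so all are in.

3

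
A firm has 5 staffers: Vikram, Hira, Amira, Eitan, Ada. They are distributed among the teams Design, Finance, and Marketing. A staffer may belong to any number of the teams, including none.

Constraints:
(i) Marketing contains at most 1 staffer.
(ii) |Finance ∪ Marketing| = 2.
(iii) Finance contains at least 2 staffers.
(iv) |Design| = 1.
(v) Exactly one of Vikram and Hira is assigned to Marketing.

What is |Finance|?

2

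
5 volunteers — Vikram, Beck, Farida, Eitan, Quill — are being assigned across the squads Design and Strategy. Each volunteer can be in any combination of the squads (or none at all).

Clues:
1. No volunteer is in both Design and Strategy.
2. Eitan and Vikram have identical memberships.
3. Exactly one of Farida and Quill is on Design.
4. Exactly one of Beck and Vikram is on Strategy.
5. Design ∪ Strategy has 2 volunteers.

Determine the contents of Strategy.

Strategy = {Beck}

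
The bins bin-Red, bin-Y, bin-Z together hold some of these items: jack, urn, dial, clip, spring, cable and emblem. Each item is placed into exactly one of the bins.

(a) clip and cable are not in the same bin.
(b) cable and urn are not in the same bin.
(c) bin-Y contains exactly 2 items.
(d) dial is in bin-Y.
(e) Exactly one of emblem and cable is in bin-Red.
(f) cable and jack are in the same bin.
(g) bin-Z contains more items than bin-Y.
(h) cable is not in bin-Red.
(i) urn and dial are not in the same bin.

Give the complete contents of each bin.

bin-Red = {emblem, urn}; bin-Y = {clip, dial}; bin-Z = {cable, jack, spring}

From (d): dial ∈ bin-Y.
From (h): cable ∉ bin-Red.
(e) (exactly one): emblem ∈ bin-Red.
(f): jack matches cable: jack ∉ bin-Red.
(i): urn ∉ bin-Y.
Suppose jack ∈ bin-Y: no assignment then satisfies all the clues, so jack ∉ bin-Y.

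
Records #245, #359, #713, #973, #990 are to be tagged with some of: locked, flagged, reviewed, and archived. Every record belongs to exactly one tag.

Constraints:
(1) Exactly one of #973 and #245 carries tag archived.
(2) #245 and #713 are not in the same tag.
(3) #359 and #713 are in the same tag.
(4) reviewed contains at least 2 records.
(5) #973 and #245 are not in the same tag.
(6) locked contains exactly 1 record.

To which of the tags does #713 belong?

#713: reviewed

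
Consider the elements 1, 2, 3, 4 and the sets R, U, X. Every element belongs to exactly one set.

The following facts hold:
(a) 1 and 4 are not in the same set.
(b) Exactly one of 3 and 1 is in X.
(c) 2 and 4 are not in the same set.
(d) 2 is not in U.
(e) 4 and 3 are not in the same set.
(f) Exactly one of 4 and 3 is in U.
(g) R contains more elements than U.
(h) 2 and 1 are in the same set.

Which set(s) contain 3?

3: X

From (d): 2 ∉ U.
(h): 1 matches 2: 1 ∉ U.
Suppose 3 ∈ R: no assignment then satisfies all the clues, so 3 ∉ R.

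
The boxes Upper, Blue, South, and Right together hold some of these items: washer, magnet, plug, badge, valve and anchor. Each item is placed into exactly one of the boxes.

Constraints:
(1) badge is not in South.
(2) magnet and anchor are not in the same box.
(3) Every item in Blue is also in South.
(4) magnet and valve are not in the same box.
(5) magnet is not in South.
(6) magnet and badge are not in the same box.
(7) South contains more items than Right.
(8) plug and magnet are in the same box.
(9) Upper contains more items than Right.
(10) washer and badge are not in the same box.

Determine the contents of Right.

Right = {badge}

From (1): badge ∉ South.
From (5): magnet ∉ South.
(3) contrapositive: magnet ∉ Blue.
(3) contrapositive: badge ∉ Blue.
(8): plug matches magnet: plug ∉ Blue.
(8): plug matches magnet: plug ∉ South.
Suppose washer ∈ Right: no assignment then satisfies all the clues, so washer ∉ Right.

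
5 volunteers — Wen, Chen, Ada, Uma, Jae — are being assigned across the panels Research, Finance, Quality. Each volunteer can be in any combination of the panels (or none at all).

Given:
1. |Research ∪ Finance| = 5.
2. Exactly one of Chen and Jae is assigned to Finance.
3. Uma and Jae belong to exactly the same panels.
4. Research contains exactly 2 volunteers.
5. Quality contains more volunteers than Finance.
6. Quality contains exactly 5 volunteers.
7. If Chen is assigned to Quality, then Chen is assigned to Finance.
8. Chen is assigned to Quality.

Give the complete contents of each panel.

Research = {Jae, Uma}; Finance = {Ada, Chen, Wen}; Quality = {Ada, Chen, Jae, Uma, Wen}

From (8): Chen ∈ Quality.
(6): only 5 candidates remain for Quality, so all are in.
(7): Chen ∈ Finance.
(2) (exactly one): Jae ∉ Finance.
(3): Uma matches Jae: Uma ∉ Finance.
Suppose Wen ∈ Research: no assignment then satisfies all the clues, so Wen ∉ Research.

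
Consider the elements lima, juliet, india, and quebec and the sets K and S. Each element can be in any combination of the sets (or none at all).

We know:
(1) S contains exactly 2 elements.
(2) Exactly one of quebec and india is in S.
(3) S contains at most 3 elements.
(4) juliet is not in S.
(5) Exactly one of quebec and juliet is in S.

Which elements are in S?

From (4): juliet ∉ S.
(5) (exactly one): quebec ∈ S.
(2) (exactly one): india ∉ S.
(1): only 2 candidates remain for S, so all are in.

S = {lima, quebec}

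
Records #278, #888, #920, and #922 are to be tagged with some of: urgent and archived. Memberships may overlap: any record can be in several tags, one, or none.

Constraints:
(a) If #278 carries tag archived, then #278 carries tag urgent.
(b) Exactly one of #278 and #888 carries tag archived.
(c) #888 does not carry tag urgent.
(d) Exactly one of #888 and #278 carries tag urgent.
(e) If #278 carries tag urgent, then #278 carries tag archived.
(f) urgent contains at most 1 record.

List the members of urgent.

urgent = {#278}

From (c): #888 ∉ urgent.
(d) (exactly one): #278 ∈ urgent.
(e): #278 ∈ archived.
(f): urgent already has 1, so the rest are out.
(b) (exactly one): #888 ∉ archived.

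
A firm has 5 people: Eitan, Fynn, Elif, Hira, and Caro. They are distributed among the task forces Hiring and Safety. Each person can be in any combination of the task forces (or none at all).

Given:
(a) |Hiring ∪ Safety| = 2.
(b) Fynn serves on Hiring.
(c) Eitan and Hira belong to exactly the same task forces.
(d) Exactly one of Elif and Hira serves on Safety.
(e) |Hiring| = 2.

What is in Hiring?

Hiring = {Elif, Fynn}

From (b): Fynn ∈ Hiring.
Suppose Eitan ∈ Hiring: no assignment then satisfies all the clues, so Eitan ∉ Hiring.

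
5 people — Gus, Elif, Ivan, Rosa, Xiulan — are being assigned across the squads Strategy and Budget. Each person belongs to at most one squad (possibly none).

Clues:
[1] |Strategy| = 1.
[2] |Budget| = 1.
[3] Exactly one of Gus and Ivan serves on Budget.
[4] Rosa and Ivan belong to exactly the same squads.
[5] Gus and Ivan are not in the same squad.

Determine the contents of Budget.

Budget = {Gus}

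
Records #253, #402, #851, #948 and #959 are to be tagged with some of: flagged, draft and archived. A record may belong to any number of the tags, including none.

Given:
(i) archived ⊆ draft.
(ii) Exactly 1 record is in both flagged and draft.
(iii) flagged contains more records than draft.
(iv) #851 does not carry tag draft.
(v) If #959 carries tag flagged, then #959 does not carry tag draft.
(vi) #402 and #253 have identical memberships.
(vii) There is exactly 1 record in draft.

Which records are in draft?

From (iv): #851 ∉ draft.
(i) contrapositive: #851 ∉ archived.
Suppose #253 ∈ draft: no assignment then satisfies all the clues, so #253 ∉ draft.

draft = {#948}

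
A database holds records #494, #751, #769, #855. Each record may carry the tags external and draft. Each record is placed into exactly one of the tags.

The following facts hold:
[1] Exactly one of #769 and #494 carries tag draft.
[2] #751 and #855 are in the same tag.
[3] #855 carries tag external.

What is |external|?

3

From (3): #855 ∈ external.
(2): #751 matches #855: #751 ∈ external.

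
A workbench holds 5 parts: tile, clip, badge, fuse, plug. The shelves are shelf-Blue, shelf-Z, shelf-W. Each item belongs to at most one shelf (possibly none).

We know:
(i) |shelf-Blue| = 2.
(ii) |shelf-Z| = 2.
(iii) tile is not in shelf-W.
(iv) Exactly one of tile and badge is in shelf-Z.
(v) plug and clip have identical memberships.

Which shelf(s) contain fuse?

fuse: shelf-Z

From (iii): tile ∉ shelf-W.
Suppose fuse ∈ shelf-Blue: no assignment then satisfies all the clues, so fuse ∉ shelf-Blue.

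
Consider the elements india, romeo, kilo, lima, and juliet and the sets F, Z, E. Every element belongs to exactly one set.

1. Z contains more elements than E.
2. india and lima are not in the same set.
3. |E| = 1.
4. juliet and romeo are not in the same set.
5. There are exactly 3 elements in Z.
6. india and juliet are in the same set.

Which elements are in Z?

Z = {india, juliet, kilo}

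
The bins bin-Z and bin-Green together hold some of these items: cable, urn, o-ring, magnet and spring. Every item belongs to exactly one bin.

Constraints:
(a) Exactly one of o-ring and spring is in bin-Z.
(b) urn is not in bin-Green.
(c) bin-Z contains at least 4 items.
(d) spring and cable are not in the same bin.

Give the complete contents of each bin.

bin-Z = {cable, magnet, o-ring, urn}; bin-Green = {spring}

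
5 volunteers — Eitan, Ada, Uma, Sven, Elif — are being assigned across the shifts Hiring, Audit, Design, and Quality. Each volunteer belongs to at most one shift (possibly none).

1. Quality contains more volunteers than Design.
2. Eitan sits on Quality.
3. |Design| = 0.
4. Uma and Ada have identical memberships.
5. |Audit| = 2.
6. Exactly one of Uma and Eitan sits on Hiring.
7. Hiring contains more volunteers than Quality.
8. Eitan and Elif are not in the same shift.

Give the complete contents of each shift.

From (2): Eitan ∈ Quality.
(3): Design already has 0, so the rest are out.
(6) (exactly one): Uma ∈ Hiring.
(8): Elif ∉ Quality.
(4): Ada matches Uma: Ada ∈ Hiring.
(5): only 2 candidates remain for Audit, so all are in.

Hiring = {Ada, Uma}; Audit = {Elif, Sven}; Design = {}; Quality = {Eitan}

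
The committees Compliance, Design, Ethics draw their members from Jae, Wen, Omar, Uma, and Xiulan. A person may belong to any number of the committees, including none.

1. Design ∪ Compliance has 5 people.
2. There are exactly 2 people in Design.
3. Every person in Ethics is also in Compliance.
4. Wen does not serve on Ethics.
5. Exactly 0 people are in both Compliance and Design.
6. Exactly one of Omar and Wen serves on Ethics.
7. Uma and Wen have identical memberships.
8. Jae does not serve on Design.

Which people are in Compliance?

Compliance = {Jae, Omar, Xiulan}

From (4): Wen ∉ Ethics.
From (8): Jae ∉ Design.
(6) (exactly one): Omar ∈ Ethics.
(7): Uma matches Wen: Uma ∉ Ethics.
(3) with Omar ∈ Ethics: Omar ∈ Compliance.
Suppose Jae ∉ Compliance: no assignment then satisfies all the clues, so Jae ∈ Compliance.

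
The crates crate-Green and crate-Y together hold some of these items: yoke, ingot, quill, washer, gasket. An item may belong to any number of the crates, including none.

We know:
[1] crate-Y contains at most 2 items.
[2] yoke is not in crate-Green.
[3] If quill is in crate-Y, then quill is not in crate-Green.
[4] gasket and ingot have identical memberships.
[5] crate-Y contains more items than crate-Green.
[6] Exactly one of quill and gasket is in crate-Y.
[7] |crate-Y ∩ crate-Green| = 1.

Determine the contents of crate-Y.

crate-Y = {quill, washer}

From (2): yoke ∉ crate-Green.
Suppose yoke ∈ crate-Y: no assignment then satisfies all the clues, so yoke ∉ crate-Y.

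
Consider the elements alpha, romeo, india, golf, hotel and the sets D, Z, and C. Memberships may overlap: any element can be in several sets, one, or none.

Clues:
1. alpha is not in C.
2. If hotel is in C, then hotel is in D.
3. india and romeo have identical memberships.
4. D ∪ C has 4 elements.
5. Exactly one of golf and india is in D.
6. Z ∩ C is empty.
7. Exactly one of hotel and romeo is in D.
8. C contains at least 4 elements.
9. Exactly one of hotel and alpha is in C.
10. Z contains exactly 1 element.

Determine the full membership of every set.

From (1): alpha ∉ C.
(8): only 4 candidates remain for C, so all are in.
(2): hotel ∈ D.
(6) (disjoint): romeo ∉ Z.
(6) (disjoint): india ∉ Z.
(6) (disjoint): golf ∉ Z.
(6) (disjoint): hotel ∉ Z.
(7) (exactly one): romeo ∉ D.
(10): only 1 candidates remain for Z, so all are in.
(3): india matches romeo: india ∉ D.
(5) (exactly one): golf ∈ D.
Suppose alpha ∈ D: no assignment then satisfies all the clues, so alpha ∉ D.

D = {golf, hotel}; Z = {alpha}; C = {golf, hotel, india, romeo}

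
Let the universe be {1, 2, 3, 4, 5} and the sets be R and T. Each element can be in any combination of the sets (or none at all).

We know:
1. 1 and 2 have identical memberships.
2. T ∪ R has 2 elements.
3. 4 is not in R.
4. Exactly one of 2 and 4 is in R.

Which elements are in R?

R = {1, 2}

From (3): 4 ∉ R.
(4) (exactly one): 2 ∈ R.
(1): 1 matches 2: 1 ∈ R.
Suppose 3 ∈ R: no assignment then satisfies all the clues, so 3 ∉ R.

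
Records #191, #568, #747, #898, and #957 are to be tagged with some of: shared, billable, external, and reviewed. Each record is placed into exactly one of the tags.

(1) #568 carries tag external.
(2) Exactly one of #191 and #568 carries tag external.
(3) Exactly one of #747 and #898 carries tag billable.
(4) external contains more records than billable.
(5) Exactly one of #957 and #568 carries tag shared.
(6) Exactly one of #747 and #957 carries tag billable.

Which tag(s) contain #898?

#898: external

From (1): #568 ∈ external.
(2) (exactly one): #191 ∉ external.
(5) (exactly one): #957 ∈ shared.
(6) (exactly one): #747 ∈ billable.
(3) (exactly one): #898 ∉ billable.
Suppose #898 ∈ shared: no assignment then satisfies all the clues, so #898 ∉ shared.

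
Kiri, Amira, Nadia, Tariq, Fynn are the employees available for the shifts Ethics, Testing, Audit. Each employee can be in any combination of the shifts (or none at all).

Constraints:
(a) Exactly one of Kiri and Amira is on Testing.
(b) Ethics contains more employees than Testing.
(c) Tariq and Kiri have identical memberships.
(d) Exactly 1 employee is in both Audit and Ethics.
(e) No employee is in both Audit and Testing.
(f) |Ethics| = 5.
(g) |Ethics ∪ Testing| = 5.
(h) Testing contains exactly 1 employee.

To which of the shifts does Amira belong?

Amira: Ethics, Testing

(f): only 5 candidates remain for Ethics, so all are in.
Suppose Amira ∉ Testing: no assignment then satisfies all the clues, so Amira ∈ Testing.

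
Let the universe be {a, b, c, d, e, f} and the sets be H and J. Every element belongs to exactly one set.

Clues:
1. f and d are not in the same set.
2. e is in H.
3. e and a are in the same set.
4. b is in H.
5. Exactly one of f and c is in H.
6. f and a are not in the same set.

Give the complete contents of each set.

From (2): e ∈ H.
From (4): b ∈ H.
(3): a matches e: a ∈ H.
(6): f ∉ H.
Only one set left: f ∈ J.
(1): d ∉ J.
(5) (exactly one): c ∈ H.
Only one set left: d ∈ H.

H = {a, b, c, d, e}; J = {f}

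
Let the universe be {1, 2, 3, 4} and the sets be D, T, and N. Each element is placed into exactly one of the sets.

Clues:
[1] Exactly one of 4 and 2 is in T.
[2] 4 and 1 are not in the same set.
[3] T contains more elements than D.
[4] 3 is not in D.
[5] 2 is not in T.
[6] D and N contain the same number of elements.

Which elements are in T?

From (4): 3 ∉ D.
From (5): 2 ∉ T.
(1) (exactly one): 4 ∈ T.
(2): 1 ∉ T.
Suppose 3 ∉ T: no assignment then satisfies all the clues, so 3 ∈ T.

T = {3, 4}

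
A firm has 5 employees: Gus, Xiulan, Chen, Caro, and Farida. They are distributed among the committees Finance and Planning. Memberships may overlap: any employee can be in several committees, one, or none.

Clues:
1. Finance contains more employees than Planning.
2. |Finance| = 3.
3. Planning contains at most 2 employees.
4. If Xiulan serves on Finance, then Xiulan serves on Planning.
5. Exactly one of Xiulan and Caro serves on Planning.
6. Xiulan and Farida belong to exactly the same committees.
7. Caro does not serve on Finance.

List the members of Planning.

Planning = {Farida, Xiulan}

From (7): Caro ∉ Finance.
Suppose Gus ∈ Planning: no assignment then satisfies all the clues, so Gus ∉ Planning.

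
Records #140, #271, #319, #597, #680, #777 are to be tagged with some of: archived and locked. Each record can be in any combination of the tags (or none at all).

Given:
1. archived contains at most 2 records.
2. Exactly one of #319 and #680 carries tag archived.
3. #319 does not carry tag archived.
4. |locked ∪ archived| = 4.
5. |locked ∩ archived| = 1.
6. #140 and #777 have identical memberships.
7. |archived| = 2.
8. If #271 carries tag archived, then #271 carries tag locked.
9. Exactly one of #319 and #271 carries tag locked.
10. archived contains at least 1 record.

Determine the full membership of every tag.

archived = {#271, #680}; locked = {#140, #271, #777}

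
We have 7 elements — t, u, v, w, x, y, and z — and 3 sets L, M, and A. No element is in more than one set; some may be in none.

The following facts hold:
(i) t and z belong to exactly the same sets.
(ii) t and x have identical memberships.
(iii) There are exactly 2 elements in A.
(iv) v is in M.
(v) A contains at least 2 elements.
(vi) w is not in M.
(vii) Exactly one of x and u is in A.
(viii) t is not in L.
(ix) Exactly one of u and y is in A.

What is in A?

A = {u, w}

From (iv): v ∈ M.
From (vi): w ∉ M.
From (viii): t ∉ L.
(i): z matches t: z ∉ L.
(ii): x matches t: x ∉ L.
Suppose t ∈ A: no assignment then satisfies all the clues, so t ∉ A.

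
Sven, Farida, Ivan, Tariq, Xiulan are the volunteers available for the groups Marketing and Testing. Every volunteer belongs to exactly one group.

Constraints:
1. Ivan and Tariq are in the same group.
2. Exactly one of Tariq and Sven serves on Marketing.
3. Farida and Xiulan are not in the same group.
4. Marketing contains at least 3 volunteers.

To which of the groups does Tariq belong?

Tariq: Marketing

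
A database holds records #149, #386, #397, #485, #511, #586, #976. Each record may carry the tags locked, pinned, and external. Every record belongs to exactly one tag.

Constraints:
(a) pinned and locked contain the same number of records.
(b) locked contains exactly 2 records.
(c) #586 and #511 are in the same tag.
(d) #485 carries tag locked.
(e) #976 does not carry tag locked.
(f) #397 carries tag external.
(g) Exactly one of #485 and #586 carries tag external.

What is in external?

external = {#397, #511, #586}

From (d): #485 ∈ locked.
From (e): #976 ∉ locked.
From (f): #397 ∈ external.
(g) (exactly one): #586 ∈ external.
(c): #511 matches #586: #511 ∉ locked.
(c): #511 matches #586: #511 ∉ pinned.
(c): #511 matches #586: #511 ∈ external.
Suppose #149 ∈ external: no assignment then satisfies all the clues, so #149 ∉ external.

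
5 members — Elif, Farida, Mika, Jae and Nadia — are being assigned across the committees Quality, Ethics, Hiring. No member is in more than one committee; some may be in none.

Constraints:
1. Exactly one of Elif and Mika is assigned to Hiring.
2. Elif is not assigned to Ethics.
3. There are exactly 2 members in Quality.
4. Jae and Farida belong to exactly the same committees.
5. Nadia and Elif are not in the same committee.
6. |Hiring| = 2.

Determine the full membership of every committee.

Quality = {Farida, Jae}; Ethics = {}; Hiring = {Mika, Nadia}

From (2): Elif ∉ Ethics.
Suppose Elif ∈ Quality: no assignment then satisfies all the clues, so Elif ∉ Quality.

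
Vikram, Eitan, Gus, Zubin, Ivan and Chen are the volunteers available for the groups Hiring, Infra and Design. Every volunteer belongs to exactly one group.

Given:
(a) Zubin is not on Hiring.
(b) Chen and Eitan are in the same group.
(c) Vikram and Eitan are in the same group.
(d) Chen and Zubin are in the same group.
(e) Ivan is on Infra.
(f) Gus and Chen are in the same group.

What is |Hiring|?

0

From (a): Zubin ∉ Hiring.
From (e): Ivan ∈ Infra.
(d): Chen matches Zubin: Chen ∉ Hiring.
(f): Gus matches Chen: Gus ∉ Hiring.
(b): Eitan matches Chen: Eitan ∉ Hiring.
(c): Vikram matches Eitan: Vikram ∉ Hiring.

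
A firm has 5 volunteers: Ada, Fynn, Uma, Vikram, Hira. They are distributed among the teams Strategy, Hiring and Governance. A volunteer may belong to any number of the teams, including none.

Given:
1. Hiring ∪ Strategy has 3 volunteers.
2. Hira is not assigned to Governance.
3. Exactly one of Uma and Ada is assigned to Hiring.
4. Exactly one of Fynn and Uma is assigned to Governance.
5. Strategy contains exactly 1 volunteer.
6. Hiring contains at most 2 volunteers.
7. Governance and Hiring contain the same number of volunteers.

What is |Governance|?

2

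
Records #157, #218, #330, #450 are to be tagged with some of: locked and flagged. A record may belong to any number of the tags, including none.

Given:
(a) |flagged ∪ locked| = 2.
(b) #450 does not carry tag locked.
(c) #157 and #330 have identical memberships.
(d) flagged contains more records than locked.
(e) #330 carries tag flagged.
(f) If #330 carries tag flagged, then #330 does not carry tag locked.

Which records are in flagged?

flagged = {#157, #330}

From (b): #450 ∉ locked.
From (e): #330 ∈ flagged.
(c): #157 matches #330: #157 ∈ flagged.
(f): #330 ∉ locked.
(c): #157 matches #330: #157 ∉ locked.
Suppose #218 ∈ flagged: no assignment then satisfies all the clues, so #218 ∉ flagged.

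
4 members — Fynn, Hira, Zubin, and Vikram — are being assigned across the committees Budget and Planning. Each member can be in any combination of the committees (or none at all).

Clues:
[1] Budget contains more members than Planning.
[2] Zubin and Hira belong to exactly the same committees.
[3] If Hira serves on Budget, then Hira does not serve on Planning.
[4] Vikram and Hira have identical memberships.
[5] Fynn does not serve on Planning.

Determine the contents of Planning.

Planning = {}

From (5): Fynn ∉ Planning.
Suppose Hira ∈ Planning: no assignment then satisfies all the clues, so Hira ∉ Planning.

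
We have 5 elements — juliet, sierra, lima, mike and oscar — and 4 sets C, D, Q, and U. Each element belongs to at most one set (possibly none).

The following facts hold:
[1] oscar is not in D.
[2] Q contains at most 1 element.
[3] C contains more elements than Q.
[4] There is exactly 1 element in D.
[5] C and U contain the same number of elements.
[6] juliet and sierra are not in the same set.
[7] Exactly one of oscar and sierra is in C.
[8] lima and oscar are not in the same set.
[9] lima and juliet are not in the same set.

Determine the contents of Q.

Q = {}

From (1): oscar ∉ D.
Suppose juliet ∈ Q: no assignment then satisfies all the clues, so juliet ∉ Q.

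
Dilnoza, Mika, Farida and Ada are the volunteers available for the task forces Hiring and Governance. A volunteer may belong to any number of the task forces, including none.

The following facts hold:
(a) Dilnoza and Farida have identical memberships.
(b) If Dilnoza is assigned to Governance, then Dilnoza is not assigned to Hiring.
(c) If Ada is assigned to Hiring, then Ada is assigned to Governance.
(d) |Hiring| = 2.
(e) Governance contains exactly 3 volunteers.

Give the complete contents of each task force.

Hiring = {Ada, Mika}; Governance = {Ada, Dilnoza, Farida}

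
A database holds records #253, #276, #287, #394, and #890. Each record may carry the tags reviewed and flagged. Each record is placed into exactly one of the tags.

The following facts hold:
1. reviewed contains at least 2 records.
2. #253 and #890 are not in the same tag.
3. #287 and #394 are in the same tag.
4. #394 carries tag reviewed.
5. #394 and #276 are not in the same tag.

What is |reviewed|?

From (4): #394 ∈ reviewed.
(3): #287 matches #394: #287 ∈ reviewed.
(5): #276 ∉ reviewed.
Only one tag left: #276 ∈ flagged.

3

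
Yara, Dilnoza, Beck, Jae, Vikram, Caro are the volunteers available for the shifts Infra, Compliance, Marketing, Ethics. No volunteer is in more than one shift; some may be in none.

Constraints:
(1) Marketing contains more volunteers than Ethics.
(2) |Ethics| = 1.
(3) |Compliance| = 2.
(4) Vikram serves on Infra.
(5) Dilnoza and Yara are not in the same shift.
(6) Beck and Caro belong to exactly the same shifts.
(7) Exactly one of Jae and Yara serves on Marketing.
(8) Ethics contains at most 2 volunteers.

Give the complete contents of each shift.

Infra = {Vikram}; Compliance = {Beck, Caro}; Marketing = {Dilnoza, Jae}; Ethics = {Yara}

From (4): Vikram ∈ Infra.
Suppose Yara ∈ Infra: no assignment then satisfies all the clues, so Yara ∉ Infra.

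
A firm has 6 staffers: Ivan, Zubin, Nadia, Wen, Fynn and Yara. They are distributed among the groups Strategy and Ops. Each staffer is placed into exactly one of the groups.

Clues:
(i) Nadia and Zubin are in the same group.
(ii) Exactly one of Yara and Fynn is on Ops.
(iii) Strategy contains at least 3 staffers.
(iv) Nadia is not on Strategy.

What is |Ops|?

3

From (iv): Nadia ∉ Strategy.
(i): Zubin matches Nadia: Zubin ∉ Strategy.
Only one group left: Zubin ∈ Ops.
Only one group left: Nadia ∈ Ops.
Suppose Ivan ∉ Strategy: no assignment then satisfies all the clues, so Ivan ∈ Strategy.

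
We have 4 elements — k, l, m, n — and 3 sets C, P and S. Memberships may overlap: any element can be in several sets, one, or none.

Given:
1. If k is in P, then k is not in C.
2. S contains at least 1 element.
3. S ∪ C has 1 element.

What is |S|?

1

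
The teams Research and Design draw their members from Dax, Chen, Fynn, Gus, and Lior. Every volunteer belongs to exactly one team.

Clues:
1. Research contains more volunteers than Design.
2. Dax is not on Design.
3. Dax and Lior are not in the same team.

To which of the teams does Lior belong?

From (2): Dax ∉ Design.
Only one team left: Dax ∈ Research.
(3): Lior ∉ Research.
Only one team left: Lior ∈ Design.

Lior: Design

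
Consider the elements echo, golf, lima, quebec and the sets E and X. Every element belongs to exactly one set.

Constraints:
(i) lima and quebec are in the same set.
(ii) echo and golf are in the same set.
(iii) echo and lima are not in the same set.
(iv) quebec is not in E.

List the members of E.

From (iv): quebec ∉ E.
(i): lima matches quebec: lima ∉ E.
Only one set left: lima ∈ X.
Only one set left: quebec ∈ X.
(iii): echo ∉ X.
Only one set left: echo ∈ E.
(ii): golf matches echo: golf ∈ E.

E = {echo, golf}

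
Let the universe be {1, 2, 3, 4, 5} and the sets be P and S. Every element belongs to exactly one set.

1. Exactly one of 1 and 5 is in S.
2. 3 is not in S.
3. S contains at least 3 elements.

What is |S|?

3

From (2): 3 ∉ S.
Only one set left: 3 ∈ P.
Suppose 2 ∈ P: no assignment then satisfies all the clues, so 2 ∉ P.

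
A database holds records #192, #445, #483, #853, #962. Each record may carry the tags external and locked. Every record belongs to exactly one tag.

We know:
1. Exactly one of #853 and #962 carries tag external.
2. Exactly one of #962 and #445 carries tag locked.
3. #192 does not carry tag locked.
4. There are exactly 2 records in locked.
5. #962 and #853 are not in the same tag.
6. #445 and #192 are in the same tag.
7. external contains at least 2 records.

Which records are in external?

From (3): #192 ∉ locked.
(6): #445 matches #192: #445 ∉ locked.
Only one tag left: #192 ∈ external.
Only one tag left: #445 ∈ external.
(2) (exactly one): #962 ∈ locked.
(5): #853 ∉ locked.
Only one tag left: #853 ∈ external.
(4): only 2 candidates remain for locked, so all are in.

external = {#192, #445, #853}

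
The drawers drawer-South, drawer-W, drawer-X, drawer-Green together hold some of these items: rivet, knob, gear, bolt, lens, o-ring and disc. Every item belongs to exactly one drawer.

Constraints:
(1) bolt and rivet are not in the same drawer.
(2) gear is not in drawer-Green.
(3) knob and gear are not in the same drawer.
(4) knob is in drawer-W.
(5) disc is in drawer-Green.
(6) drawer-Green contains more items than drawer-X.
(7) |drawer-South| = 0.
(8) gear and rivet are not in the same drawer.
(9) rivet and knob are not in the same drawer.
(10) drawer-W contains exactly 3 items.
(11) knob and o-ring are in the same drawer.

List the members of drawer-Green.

From (2): gear ∉ drawer-Green.
From (4): knob ∈ drawer-W.
From (5): disc ∈ drawer-Green.
(3): gear ∉ drawer-W.
(7): drawer-South already has 0, so the rest are out.
(9): rivet ∉ drawer-W.
(11): o-ring matches knob: o-ring ∈ drawer-W.
Only one drawer left: gear ∈ drawer-X.
(8): rivet ∉ drawer-X.
Only one drawer left: rivet ∈ drawer-Green.
(1): bolt ∉ drawer-Green.
Suppose lens ∉ drawer-Green: no assignment then satisfies all the clues, so lens ∈ drawer-Green.

drawer-Green = {disc, lens, rivet}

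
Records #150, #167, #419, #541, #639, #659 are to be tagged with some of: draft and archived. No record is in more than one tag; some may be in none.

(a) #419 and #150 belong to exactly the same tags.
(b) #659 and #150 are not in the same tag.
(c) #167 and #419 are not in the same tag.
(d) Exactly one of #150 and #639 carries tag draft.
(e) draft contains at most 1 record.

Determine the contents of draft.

draft = {#639}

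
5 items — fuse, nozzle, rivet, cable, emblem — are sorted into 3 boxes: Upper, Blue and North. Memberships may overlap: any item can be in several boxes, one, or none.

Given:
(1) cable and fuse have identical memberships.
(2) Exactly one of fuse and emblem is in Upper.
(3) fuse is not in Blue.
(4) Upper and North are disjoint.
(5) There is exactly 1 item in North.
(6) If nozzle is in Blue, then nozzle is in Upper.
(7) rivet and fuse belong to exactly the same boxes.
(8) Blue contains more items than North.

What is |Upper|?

From (3): fuse ∉ Blue.
(1): cable matches fuse: cable ∉ Blue.
(7): rivet matches fuse: rivet ∉ Blue.
Suppose fuse ∉ Upper: no assignment then satisfies all the clues, so fuse ∈ Upper.

4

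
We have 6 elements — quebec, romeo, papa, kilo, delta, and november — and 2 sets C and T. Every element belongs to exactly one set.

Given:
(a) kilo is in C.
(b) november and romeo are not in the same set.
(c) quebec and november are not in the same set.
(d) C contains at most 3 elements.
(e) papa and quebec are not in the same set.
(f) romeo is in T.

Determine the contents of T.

From (a): kilo ∈ C.
From (f): romeo ∈ T.
(b): november ∉ T.
Only one set left: november ∈ C.
(c): quebec ∉ C.
Only one set left: quebec ∈ T.
(e): papa ∉ T.
Only one set left: papa ∈ C.
(d): C already has 3, so the rest are out.
Only one set left: delta ∈ T.

T = {delta, quebec, romeo}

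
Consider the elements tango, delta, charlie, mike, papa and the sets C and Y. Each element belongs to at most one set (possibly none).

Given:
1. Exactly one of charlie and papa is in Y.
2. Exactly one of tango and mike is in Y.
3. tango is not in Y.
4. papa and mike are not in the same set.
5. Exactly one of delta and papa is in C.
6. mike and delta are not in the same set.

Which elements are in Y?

From (3): tango ∉ Y.
(2) (exactly one): mike ∈ Y.
(4): papa ∉ Y.
(6): delta ∉ Y.
(1) (exactly one): charlie ∈ Y.

Y = {charlie, mike}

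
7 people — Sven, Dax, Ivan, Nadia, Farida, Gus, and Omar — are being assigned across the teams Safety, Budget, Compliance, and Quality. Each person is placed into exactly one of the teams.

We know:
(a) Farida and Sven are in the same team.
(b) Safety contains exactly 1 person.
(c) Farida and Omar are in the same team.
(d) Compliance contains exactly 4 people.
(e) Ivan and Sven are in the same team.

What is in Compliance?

Compliance = {Farida, Ivan, Omar, Sven}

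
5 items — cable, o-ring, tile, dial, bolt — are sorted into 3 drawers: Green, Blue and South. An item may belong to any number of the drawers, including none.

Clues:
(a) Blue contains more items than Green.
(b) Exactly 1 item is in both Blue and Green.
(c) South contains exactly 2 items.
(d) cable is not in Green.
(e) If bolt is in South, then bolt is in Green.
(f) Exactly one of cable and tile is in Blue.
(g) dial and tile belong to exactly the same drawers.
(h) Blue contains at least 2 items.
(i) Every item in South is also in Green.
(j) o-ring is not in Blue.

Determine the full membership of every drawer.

Green = {bolt, o-ring}; Blue = {bolt, dial, tile}; South = {bolt, o-ring}

From (d): cable ∉ Green.
From (j): o-ring ∉ Blue.
(i) contrapositive: cable ∉ South.
Suppose cable ∈ Blue: no assignment then satisfies all the clues, so cable ∉ Blue.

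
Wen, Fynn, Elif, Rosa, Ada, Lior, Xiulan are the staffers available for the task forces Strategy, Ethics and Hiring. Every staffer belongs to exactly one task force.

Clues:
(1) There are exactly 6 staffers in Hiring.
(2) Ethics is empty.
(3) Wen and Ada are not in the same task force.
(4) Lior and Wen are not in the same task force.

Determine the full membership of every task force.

Strategy = {Wen}; Ethics = {}; Hiring = {Ada, Elif, Fynn, Lior, Rosa, Xiulan}

(2): Ethics already has 0, so the rest are out.
Suppose Wen ∉ Strategy: no assignment then satisfies all the clues, so Wen ∈ Strategy.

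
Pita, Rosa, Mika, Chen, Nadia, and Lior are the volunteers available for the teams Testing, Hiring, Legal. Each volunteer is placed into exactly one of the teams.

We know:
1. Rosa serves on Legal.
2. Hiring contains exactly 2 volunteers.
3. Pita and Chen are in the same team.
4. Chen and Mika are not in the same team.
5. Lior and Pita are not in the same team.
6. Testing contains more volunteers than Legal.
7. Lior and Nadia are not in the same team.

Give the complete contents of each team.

From (1): Rosa ∈ Legal.
Suppose Pita ∉ Testing: no assignment then satisfies all the clues, so Pita ∈ Testing.

Testing = {Chen, Nadia, Pita}; Hiring = {Lior, Mika}; Legal = {Rosa}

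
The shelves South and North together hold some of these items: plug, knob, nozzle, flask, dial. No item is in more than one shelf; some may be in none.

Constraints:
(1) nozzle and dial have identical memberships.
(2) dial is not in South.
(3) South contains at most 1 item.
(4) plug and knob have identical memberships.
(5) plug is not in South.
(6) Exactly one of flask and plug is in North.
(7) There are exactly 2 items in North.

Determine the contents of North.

North = {knob, plug}

From (2): dial ∉ South.
From (5): plug ∉ South.
(1): nozzle matches dial: nozzle ∉ South.
(4): knob matches plug: knob ∉ South.
Suppose plug ∉ North: no assignment then satisfies all the clues, so plug ∈ North.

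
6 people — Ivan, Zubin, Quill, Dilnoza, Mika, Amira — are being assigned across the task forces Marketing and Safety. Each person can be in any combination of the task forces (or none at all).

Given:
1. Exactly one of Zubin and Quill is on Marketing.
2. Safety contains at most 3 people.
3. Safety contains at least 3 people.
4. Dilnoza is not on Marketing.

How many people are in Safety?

3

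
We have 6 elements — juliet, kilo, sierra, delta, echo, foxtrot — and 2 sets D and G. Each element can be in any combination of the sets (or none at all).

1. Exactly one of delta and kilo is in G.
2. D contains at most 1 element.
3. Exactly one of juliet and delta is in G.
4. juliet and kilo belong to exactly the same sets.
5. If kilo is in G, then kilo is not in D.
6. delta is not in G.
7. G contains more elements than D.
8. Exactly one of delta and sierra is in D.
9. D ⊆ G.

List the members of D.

D = {sierra}

From (6): delta ∉ G.
(1) (exactly one): kilo ∈ G.
(3) (exactly one): juliet ∈ G.
(5): kilo ∉ D.
(9) contrapositive: delta ∉ D.
(4): juliet matches kilo: juliet ∉ D.
(8) (exactly one): sierra ∈ D.
(9) with sierra ∈ D: sierra ∈ G.
(2): D already has 1, so the rest are out.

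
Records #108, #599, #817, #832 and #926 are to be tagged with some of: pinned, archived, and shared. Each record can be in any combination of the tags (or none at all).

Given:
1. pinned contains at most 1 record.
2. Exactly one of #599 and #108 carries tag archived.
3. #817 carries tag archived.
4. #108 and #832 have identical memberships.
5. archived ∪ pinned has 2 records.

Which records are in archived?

archived = {#599, #817}

From (3): #817 ∈ archived.
Suppose #108 ∈ archived: no assignment then satisfies all the clues, so #108 ∉ archived.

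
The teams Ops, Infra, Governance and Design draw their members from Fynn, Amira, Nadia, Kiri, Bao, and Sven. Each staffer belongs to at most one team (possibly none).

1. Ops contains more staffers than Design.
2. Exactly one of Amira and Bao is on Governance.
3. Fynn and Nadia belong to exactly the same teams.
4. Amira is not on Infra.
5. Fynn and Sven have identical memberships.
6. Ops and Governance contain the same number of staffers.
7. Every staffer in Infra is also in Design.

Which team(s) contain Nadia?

From (4): Amira ∉ Infra.
Suppose Nadia ∈ Ops: no assignment then satisfies all the clues, so Nadia ∉ Ops.

Nadia: none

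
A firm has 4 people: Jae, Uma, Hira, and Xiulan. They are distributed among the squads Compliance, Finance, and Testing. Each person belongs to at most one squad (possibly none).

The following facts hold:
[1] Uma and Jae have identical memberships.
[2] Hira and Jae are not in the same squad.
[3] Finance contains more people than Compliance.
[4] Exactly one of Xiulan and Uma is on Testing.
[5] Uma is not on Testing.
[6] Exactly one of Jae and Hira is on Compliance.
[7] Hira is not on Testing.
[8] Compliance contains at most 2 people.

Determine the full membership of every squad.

Compliance = {Hira}; Finance = {Jae, Uma}; Testing = {Xiulan}

From (5): Uma ∉ Testing.
From (7): Hira ∉ Testing.
(1): Jae matches Uma: Jae ∉ Testing.
(4) (exactly one): Xiulan ∈ Testing.
Suppose Jae ∈ Compliance: no assignment then satisfies all the clues, so Jae ∉ Compliance.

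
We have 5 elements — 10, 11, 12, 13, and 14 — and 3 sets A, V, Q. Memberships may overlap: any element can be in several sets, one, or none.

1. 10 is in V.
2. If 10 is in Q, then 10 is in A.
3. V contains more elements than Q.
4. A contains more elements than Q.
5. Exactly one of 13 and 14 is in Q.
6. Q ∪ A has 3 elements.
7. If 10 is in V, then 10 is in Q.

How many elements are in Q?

2

From (1): 10 ∈ V.
(7): 10 ∈ Q.
(2): 10 ∈ A.
Suppose 11 ∈ Q: no assignment then satisfies all the clues, so 11 ∉ Q.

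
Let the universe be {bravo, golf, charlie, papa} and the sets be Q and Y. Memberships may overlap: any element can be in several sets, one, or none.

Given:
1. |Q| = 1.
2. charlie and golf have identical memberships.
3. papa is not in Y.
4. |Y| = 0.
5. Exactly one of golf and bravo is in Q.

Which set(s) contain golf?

golf: none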